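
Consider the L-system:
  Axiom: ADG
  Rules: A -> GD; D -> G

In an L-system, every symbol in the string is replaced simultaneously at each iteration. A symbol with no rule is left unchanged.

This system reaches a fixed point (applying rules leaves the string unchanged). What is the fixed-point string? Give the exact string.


Step 0: ADG
Step 1: GDGG
Step 2: GGGG
Step 3: GGGG  (unchanged — fixed point at step 2)

Answer: GGGG


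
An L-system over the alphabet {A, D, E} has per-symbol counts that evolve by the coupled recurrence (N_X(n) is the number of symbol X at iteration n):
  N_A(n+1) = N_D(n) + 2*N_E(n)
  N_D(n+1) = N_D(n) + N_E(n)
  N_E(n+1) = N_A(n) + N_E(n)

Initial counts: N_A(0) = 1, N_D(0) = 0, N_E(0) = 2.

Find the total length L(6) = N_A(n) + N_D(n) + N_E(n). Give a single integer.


Step 0: N_A=1, N_D=0, N_E=2, L=3
Step 1: N_A=4, N_D=2, N_E=3, L=9
Step 2: N_A=8, N_D=5, N_E=7, L=20
Step 3: N_A=19, N_D=12, N_E=15, L=46
Step 4: N_A=42, N_D=27, N_E=34, L=103
Step 5: N_A=95, N_D=61, N_E=76, L=232
Step 6: N_A=213, N_D=137, N_E=171, L=521

Answer: 521


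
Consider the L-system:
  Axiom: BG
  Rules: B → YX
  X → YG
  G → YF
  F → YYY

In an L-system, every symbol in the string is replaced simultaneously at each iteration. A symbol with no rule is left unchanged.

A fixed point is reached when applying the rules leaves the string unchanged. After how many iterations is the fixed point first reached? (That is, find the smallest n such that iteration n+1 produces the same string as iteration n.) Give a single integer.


Answer: 4

Derivation:
Step 0: BG
Step 1: YXYF
Step 2: YYGYYYY
Step 3: YYYFYYYY
Step 4: YYYYYYYYYY
Step 5: YYYYYYYYYY  (unchanged — fixed point at step 4)


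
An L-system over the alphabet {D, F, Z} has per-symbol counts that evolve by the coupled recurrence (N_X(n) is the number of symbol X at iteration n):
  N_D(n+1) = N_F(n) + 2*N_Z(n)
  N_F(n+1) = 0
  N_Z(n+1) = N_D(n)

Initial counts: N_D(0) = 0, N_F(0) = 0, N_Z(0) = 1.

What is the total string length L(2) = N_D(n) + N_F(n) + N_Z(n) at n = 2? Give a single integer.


Answer: 2

Derivation:
Step 0: N_D=0, N_F=0, N_Z=1, L=1
Step 1: N_D=2, N_F=0, N_Z=0, L=2
Step 2: N_D=0, N_F=0, N_Z=2, L=2


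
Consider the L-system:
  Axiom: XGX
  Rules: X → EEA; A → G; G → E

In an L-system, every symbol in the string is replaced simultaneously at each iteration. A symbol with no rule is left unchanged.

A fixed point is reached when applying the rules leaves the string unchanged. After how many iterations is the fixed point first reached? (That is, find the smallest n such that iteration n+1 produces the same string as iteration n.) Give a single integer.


Answer: 3

Derivation:
Step 0: XGX
Step 1: EEAEEEA
Step 2: EEGEEEG
Step 3: EEEEEEE
Step 4: EEEEEEE  (unchanged — fixed point at step 3)


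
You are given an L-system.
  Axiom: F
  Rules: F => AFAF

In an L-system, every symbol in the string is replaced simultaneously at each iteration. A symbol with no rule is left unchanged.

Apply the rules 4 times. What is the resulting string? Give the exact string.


Answer: AAAAFAFAAFAFAAAFAFAAFAFAAAAFAFAAFAFAAAFAFAAFAF

Derivation:
Step 0: F
Step 1: AFAF
Step 2: AAFAFAAFAF
Step 3: AAAFAFAAFAFAAAFAFAAFAF
Step 4: AAAAFAFAAFAFAAAFAFAAFAFAAAAFAFAAFAFAAAFAFAAFAF


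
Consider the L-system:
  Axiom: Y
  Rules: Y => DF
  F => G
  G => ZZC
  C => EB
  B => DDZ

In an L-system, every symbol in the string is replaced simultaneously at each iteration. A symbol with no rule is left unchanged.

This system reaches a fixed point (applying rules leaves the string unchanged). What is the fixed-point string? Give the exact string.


Answer: DZZEDDZ

Derivation:
Step 0: Y
Step 1: DF
Step 2: DG
Step 3: DZZC
Step 4: DZZEB
Step 5: DZZEDDZ
Step 6: DZZEDDZ  (unchanged — fixed point at step 5)


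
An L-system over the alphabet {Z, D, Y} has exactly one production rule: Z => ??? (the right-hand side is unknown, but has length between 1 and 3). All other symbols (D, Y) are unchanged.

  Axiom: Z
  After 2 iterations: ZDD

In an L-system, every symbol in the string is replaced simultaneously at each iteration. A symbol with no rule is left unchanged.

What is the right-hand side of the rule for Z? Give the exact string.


Answer: ZD

Derivation:
Trying Z => ZD:
  Step 0: Z
  Step 1: ZD
  Step 2: ZDD
Matches the given result.


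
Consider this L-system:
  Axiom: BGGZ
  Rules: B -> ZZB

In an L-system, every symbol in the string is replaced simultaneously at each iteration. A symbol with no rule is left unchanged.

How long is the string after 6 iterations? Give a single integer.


Step 0: length = 4
Step 1: length = 6
Step 2: length = 8
Step 3: length = 10
Step 4: length = 12
Step 5: length = 14
Step 6: length = 16

Answer: 16


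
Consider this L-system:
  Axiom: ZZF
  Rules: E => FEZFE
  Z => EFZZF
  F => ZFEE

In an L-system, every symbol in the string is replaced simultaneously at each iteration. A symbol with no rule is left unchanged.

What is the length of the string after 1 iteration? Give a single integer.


Answer: 14

Derivation:
Step 0: length = 3
Step 1: length = 14


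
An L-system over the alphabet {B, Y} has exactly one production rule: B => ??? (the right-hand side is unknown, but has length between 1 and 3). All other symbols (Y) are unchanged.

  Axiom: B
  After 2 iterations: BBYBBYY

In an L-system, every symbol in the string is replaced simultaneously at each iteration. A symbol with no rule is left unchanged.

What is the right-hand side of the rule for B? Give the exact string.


Answer: BBY

Derivation:
Trying B => BBY:
  Step 0: B
  Step 1: BBY
  Step 2: BBYBBYY
Matches the given result.


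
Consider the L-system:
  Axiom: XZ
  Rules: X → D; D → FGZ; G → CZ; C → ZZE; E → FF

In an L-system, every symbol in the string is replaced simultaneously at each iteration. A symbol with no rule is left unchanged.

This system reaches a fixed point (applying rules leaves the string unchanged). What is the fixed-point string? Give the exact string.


Step 0: XZ
Step 1: DZ
Step 2: FGZZ
Step 3: FCZZZ
Step 4: FZZEZZZ
Step 5: FZZFFZZZ
Step 6: FZZFFZZZ  (unchanged — fixed point at step 5)

Answer: FZZFFZZZ


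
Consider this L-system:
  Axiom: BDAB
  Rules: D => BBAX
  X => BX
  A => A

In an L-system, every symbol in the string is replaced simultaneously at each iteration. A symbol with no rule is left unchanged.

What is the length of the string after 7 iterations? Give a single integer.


Answer: 13

Derivation:
Step 0: length = 4
Step 1: length = 7
Step 2: length = 8
Step 3: length = 9
Step 4: length = 10
Step 5: length = 11
Step 6: length = 12
Step 7: length = 13


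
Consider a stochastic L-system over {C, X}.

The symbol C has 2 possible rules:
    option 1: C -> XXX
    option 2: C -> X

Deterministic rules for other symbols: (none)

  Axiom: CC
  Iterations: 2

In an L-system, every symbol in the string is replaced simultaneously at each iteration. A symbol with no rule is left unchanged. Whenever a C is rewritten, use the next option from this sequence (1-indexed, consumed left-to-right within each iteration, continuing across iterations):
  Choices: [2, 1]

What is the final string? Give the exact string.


Answer: XXXX

Derivation:
Step 0: CC
Step 1: XXXX  (used choices [2, 1])
Step 2: XXXX  (used choices [])


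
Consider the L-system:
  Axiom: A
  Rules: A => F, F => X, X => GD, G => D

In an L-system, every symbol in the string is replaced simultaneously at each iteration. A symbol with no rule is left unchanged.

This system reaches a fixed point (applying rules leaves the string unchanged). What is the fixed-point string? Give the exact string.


Step 0: A
Step 1: F
Step 2: X
Step 3: GD
Step 4: DD
Step 5: DD  (unchanged — fixed point at step 4)

Answer: DD


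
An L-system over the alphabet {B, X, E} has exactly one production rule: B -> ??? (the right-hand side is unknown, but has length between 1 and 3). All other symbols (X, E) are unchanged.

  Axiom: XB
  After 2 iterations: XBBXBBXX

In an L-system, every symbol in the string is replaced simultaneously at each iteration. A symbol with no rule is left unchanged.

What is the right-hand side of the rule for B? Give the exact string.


Trying B -> BBX:
  Step 0: XB
  Step 1: XBBX
  Step 2: XBBXBBXX
Matches the given result.

Answer: BBX


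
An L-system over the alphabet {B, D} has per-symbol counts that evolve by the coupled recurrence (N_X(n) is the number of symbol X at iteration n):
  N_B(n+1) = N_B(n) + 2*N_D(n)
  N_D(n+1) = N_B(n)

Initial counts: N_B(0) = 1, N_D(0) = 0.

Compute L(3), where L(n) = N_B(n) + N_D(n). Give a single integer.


Step 0: N_B=1, N_D=0, L=1
Step 1: N_B=1, N_D=1, L=2
Step 2: N_B=3, N_D=1, L=4
Step 3: N_B=5, N_D=3, L=8

Answer: 8


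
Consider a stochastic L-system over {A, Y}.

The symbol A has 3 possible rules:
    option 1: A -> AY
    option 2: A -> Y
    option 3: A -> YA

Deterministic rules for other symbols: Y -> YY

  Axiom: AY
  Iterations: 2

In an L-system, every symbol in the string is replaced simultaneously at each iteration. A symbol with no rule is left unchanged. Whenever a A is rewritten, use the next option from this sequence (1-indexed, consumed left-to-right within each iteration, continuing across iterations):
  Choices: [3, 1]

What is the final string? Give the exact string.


Answer: YYAYYYYY

Derivation:
Step 0: AY
Step 1: YAYY  (used choices [3])
Step 2: YYAYYYYY  (used choices [1])


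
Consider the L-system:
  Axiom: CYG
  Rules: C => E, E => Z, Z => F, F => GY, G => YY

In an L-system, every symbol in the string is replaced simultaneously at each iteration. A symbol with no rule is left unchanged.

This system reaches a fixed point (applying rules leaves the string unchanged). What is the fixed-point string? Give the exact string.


Answer: YYYYYY

Derivation:
Step 0: CYG
Step 1: EYYY
Step 2: ZYYY
Step 3: FYYY
Step 4: GYYYY
Step 5: YYYYYY
Step 6: YYYYYY  (unchanged — fixed point at step 5)


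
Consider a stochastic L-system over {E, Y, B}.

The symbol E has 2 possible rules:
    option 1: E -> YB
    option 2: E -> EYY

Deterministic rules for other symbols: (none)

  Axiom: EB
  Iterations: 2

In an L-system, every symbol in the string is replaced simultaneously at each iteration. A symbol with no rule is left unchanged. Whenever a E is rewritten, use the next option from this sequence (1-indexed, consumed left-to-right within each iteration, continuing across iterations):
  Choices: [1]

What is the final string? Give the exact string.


Answer: YBB

Derivation:
Step 0: EB
Step 1: YBB  (used choices [1])
Step 2: YBB  (used choices [])


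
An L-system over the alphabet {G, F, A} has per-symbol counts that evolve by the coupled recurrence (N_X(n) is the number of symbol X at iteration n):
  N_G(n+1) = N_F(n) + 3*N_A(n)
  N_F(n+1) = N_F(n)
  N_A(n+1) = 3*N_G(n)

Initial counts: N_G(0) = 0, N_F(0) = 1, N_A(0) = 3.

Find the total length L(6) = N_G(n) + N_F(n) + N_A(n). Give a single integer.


Answer: 2552

Derivation:
Step 0: N_G=0, N_F=1, N_A=3, L=4
Step 1: N_G=10, N_F=1, N_A=0, L=11
Step 2: N_G=1, N_F=1, N_A=30, L=32
Step 3: N_G=91, N_F=1, N_A=3, L=95
Step 4: N_G=10, N_F=1, N_A=273, L=284
Step 5: N_G=820, N_F=1, N_A=30, L=851
Step 6: N_G=91, N_F=1, N_A=2460, L=2552


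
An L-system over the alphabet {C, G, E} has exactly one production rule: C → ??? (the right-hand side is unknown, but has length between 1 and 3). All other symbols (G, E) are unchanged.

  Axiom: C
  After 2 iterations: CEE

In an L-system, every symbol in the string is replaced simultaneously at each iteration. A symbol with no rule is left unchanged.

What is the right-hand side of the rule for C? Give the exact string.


Trying C → CE:
  Step 0: C
  Step 1: CE
  Step 2: CEE
Matches the given result.

Answer: CE


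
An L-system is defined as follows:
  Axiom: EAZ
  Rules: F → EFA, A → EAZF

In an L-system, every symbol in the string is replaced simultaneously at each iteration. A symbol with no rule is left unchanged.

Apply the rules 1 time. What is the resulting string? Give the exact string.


Step 0: EAZ
Step 1: EEAZFZ

Answer: EEAZFZ


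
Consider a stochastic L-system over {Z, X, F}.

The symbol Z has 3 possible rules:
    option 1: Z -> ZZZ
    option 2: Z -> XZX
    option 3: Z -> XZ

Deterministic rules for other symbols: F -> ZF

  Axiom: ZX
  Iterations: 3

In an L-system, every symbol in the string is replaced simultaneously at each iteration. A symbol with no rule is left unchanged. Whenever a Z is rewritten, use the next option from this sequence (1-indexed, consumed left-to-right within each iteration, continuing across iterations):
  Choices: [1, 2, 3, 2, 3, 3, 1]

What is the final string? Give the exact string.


Step 0: ZX
Step 1: ZZZX  (used choices [1])
Step 2: XZXXZXZXX  (used choices [2, 3, 2])
Step 3: XXZXXXZXZZZXX  (used choices [3, 3, 1])

Answer: XXZXXXZXZZZXX


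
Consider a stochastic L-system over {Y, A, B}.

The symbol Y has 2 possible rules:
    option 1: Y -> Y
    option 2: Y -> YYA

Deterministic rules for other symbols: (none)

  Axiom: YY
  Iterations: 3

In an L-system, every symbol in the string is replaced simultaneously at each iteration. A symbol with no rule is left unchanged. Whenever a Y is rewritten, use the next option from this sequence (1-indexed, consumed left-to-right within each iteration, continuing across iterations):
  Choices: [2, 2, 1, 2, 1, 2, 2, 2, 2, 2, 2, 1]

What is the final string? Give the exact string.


Answer: YYAYYAYYAAAYYAYYAYAA

Derivation:
Step 0: YY
Step 1: YYAYYA  (used choices [2, 2])
Step 2: YYYAAYYYAA  (used choices [1, 2, 1, 2])
Step 3: YYAYYAYYAAAYYAYYAYAA  (used choices [2, 2, 2, 2, 2, 1])


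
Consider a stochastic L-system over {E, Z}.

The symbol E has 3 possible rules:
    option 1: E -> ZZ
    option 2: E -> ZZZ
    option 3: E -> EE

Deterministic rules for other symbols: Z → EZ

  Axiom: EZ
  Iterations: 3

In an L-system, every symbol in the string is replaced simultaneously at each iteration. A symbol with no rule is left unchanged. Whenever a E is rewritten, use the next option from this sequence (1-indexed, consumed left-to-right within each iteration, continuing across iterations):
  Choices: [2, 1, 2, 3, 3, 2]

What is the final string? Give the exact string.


Answer: ZZZEZEEEZEEEZEZEZZZZEZ

Derivation:
Step 0: EZ
Step 1: ZZZEZ  (used choices [2])
Step 2: EZEZEZZZEZ  (used choices [1])
Step 3: ZZZEZEEEZEEEZEZEZZZZEZ  (used choices [2, 3, 3, 2])


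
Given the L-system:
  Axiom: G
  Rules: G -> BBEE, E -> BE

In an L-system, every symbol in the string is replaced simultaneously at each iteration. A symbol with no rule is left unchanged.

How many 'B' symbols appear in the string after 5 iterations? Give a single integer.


Step 0: G  (0 'B')
Step 1: BBEE  (2 'B')
Step 2: BBBEBE  (4 'B')
Step 3: BBBBEBBE  (6 'B')
Step 4: BBBBBEBBBE  (8 'B')
Step 5: BBBBBBEBBBBE  (10 'B')

Answer: 10


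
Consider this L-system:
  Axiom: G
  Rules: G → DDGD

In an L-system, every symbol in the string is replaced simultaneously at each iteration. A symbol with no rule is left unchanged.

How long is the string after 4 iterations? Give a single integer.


Answer: 13

Derivation:
Step 0: length = 1
Step 1: length = 4
Step 2: length = 7
Step 3: length = 10
Step 4: length = 13


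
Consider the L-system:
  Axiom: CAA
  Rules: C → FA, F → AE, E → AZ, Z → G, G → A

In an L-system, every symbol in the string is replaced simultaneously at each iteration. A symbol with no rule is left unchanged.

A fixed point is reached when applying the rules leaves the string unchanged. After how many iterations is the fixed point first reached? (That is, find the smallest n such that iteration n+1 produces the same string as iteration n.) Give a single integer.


Answer: 5

Derivation:
Step 0: CAA
Step 1: FAAA
Step 2: AEAAA
Step 3: AAZAAA
Step 4: AAGAAA
Step 5: AAAAAA
Step 6: AAAAAA  (unchanged — fixed point at step 5)


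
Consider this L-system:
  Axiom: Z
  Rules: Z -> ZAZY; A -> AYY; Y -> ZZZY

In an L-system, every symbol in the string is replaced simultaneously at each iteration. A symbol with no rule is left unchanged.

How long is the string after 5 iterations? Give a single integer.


Answer: 833

Derivation:
Step 0: length = 1
Step 1: length = 4
Step 2: length = 15
Step 3: length = 57
Step 4: length = 218
Step 5: length = 833


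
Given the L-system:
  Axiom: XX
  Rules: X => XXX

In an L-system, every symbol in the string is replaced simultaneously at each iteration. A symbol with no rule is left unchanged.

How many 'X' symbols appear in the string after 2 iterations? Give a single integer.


Answer: 18

Derivation:
Step 0: XX  (2 'X')
Step 1: XXXXXX  (6 'X')
Step 2: XXXXXXXXXXXXXXXXXX  (18 'X')


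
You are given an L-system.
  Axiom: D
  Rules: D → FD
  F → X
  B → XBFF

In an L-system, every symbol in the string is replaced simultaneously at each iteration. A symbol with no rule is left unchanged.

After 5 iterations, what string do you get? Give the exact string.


Answer: XXXXFD

Derivation:
Step 0: D
Step 1: FD
Step 2: XFD
Step 3: XXFD
Step 4: XXXFD
Step 5: XXXXFD


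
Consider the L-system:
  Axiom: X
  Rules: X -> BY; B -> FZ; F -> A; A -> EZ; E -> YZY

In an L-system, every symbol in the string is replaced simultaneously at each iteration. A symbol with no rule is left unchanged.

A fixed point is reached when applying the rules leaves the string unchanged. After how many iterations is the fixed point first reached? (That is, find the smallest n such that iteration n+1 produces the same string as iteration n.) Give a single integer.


Step 0: X
Step 1: BY
Step 2: FZY
Step 3: AZY
Step 4: EZZY
Step 5: YZYZZY
Step 6: YZYZZY  (unchanged — fixed point at step 5)

Answer: 5


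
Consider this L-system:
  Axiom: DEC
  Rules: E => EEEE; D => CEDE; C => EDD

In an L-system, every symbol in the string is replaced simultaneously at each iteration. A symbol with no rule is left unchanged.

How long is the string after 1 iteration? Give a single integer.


Step 0: length = 3
Step 1: length = 11

Answer: 11


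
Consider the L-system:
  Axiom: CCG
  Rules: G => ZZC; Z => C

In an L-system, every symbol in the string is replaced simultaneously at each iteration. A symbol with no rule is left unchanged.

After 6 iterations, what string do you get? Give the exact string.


Answer: CCCCC

Derivation:
Step 0: CCG
Step 1: CCZZC
Step 2: CCCCC
Step 3: CCCCC
Step 4: CCCCC
Step 5: CCCCC
Step 6: CCCCC


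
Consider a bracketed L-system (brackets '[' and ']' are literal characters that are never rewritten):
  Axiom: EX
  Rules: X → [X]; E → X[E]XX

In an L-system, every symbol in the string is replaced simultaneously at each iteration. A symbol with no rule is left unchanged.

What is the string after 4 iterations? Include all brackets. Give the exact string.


Answer: [[[X]]][[[X]][[X][X[E]XX][X][X]][[X]][[X]]][[[X]]][[[X]]][[[[X]]]]

Derivation:
Step 0: EX
Step 1: X[E]XX[X]
Step 2: [X][X[E]XX][X][X][[X]]
Step 3: [[X]][[X][X[E]XX][X][X]][[X]][[X]][[[X]]]
Step 4: [[[X]]][[[X]][[X][X[E]XX][X][X]][[X]][[X]]][[[X]]][[[X]]][[[[X]]]]


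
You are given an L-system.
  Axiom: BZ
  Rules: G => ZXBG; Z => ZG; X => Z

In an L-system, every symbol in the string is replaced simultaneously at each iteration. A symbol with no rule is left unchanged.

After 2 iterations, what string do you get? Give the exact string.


Answer: BZGZXBG

Derivation:
Step 0: BZ
Step 1: BZG
Step 2: BZGZXBG


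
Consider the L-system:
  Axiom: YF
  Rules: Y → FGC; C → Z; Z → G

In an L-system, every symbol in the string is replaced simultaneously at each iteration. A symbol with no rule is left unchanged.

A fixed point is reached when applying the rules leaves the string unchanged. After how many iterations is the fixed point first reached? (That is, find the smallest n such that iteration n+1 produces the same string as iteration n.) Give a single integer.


Step 0: YF
Step 1: FGCF
Step 2: FGZF
Step 3: FGGF
Step 4: FGGF  (unchanged — fixed point at step 3)

Answer: 3


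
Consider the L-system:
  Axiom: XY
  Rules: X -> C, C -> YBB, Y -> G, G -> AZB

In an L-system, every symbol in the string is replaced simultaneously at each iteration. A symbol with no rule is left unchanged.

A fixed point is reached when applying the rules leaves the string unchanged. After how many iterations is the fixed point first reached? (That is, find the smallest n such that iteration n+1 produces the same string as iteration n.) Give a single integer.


Answer: 4

Derivation:
Step 0: XY
Step 1: CG
Step 2: YBBAZB
Step 3: GBBAZB
Step 4: AZBBBAZB
Step 5: AZBBBAZB  (unchanged — fixed point at step 4)


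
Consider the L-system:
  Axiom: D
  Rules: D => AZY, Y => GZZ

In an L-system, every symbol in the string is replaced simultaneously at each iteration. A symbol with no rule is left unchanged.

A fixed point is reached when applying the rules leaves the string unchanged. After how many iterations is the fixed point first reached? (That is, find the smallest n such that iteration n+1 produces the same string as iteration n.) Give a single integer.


Step 0: D
Step 1: AZY
Step 2: AZGZZ
Step 3: AZGZZ  (unchanged — fixed point at step 2)

Answer: 2


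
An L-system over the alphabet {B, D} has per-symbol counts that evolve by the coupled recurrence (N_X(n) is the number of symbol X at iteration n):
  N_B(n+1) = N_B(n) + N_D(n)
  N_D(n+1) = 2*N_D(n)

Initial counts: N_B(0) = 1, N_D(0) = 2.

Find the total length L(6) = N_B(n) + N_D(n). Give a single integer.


Answer: 255

Derivation:
Step 0: N_B=1, N_D=2, L=3
Step 1: N_B=3, N_D=4, L=7
Step 2: N_B=7, N_D=8, L=15
Step 3: N_B=15, N_D=16, L=31
Step 4: N_B=31, N_D=32, L=63
Step 5: N_B=63, N_D=64, L=127
Step 6: N_B=127, N_D=128, L=255


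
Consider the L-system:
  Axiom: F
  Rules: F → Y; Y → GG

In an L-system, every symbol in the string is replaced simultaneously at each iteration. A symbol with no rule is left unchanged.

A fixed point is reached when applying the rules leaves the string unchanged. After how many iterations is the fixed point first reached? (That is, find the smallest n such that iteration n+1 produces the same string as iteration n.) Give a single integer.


Step 0: F
Step 1: Y
Step 2: GG
Step 3: GG  (unchanged — fixed point at step 2)

Answer: 2


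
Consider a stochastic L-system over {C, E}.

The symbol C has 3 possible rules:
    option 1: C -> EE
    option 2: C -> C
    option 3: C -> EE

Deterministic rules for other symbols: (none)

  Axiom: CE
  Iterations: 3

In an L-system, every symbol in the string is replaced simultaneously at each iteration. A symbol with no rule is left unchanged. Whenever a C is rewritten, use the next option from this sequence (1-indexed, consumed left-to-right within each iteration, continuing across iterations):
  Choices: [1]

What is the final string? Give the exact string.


Answer: EEE

Derivation:
Step 0: CE
Step 1: EEE  (used choices [1])
Step 2: EEE  (used choices [])
Step 3: EEE  (used choices [])


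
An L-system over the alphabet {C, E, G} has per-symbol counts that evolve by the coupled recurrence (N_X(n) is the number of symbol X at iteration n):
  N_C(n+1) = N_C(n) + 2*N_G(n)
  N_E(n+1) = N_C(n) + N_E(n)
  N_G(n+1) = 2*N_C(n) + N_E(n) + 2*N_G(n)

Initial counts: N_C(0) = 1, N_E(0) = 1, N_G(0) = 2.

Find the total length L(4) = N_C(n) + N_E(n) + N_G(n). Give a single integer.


Step 0: N_C=1, N_E=1, N_G=2, L=4
Step 1: N_C=5, N_E=2, N_G=7, L=14
Step 2: N_C=19, N_E=7, N_G=26, L=52
Step 3: N_C=71, N_E=26, N_G=97, L=194
Step 4: N_C=265, N_E=97, N_G=362, L=724

Answer: 724


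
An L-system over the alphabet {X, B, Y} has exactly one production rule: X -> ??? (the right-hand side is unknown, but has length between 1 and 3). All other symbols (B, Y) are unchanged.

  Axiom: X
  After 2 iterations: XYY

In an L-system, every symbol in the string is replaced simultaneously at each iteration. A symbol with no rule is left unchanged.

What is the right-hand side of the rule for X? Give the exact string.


Trying X -> XY:
  Step 0: X
  Step 1: XY
  Step 2: XYY
Matches the given result.

Answer: XY


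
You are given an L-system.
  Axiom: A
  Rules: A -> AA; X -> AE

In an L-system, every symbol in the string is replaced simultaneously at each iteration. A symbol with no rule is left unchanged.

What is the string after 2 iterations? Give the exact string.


Answer: AAAA

Derivation:
Step 0: A
Step 1: AA
Step 2: AAAA


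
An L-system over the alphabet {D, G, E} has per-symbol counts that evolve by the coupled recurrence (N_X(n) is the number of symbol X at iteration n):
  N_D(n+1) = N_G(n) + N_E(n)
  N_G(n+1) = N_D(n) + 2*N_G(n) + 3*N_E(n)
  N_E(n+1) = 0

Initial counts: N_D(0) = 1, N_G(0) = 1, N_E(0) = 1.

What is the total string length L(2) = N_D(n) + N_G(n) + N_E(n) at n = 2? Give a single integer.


Answer: 20

Derivation:
Step 0: N_D=1, N_G=1, N_E=1, L=3
Step 1: N_D=2, N_G=6, N_E=0, L=8
Step 2: N_D=6, N_G=14, N_E=0, L=20


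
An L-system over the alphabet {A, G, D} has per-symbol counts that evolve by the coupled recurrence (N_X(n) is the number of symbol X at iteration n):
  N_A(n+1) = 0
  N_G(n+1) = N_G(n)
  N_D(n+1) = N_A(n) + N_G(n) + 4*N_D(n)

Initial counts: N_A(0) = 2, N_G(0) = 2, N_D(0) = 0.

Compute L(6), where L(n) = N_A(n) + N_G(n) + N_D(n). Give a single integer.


Step 0: N_A=2, N_G=2, N_D=0, L=4
Step 1: N_A=0, N_G=2, N_D=4, L=6
Step 2: N_A=0, N_G=2, N_D=18, L=20
Step 3: N_A=0, N_G=2, N_D=74, L=76
Step 4: N_A=0, N_G=2, N_D=298, L=300
Step 5: N_A=0, N_G=2, N_D=1194, L=1196
Step 6: N_A=0, N_G=2, N_D=4778, L=4780

Answer: 4780


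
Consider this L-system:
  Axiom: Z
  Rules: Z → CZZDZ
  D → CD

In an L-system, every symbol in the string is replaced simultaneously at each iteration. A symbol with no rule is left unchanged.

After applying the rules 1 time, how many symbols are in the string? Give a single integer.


Step 0: length = 1
Step 1: length = 5

Answer: 5


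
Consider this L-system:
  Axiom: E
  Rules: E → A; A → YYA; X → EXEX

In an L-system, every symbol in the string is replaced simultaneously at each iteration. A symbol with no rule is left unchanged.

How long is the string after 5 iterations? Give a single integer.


Step 0: length = 1
Step 1: length = 1
Step 2: length = 3
Step 3: length = 5
Step 4: length = 7
Step 5: length = 9

Answer: 9


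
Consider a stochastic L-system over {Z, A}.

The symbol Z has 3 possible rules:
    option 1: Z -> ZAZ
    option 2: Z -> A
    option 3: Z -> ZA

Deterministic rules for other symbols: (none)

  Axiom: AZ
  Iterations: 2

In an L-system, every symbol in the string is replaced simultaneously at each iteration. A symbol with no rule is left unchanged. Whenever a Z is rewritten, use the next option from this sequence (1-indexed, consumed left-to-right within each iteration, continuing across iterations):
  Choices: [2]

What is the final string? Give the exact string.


Step 0: AZ
Step 1: AA  (used choices [2])
Step 2: AA  (used choices [])

Answer: AA


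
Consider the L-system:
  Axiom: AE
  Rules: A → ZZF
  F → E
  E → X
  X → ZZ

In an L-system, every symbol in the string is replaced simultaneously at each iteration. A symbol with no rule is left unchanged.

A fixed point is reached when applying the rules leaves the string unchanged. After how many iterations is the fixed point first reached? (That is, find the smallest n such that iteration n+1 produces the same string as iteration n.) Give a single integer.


Step 0: AE
Step 1: ZZFX
Step 2: ZZEZZ
Step 3: ZZXZZ
Step 4: ZZZZZZ
Step 5: ZZZZZZ  (unchanged — fixed point at step 4)

Answer: 4


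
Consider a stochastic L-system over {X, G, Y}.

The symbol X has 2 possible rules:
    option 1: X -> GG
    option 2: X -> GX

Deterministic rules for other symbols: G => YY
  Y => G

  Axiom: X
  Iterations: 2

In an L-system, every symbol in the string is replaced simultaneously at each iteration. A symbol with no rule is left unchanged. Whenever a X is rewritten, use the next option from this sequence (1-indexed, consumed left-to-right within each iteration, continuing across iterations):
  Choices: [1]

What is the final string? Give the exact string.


Step 0: X
Step 1: GG  (used choices [1])
Step 2: YYYY  (used choices [])

Answer: YYYY


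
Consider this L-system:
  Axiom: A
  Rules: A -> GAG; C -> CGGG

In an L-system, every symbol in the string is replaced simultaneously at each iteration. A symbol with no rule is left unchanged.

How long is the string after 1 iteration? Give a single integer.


Answer: 3

Derivation:
Step 0: length = 1
Step 1: length = 3


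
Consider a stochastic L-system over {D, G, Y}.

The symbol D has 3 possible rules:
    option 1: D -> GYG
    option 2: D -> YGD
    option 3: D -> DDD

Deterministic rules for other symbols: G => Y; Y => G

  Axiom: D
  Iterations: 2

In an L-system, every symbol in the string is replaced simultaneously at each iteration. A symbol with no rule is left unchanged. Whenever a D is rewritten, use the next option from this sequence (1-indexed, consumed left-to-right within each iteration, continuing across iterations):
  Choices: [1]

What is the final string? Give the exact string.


Answer: YGY

Derivation:
Step 0: D
Step 1: GYG  (used choices [1])
Step 2: YGY  (used choices [])


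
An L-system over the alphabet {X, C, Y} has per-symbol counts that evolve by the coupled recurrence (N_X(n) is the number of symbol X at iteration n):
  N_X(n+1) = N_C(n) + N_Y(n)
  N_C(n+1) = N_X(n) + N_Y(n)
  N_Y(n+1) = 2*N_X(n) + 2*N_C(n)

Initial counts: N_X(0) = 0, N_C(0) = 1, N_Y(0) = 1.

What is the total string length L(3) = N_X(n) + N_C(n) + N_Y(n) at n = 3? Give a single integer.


Step 0: N_X=0, N_C=1, N_Y=1, L=2
Step 1: N_X=2, N_C=1, N_Y=2, L=5
Step 2: N_X=3, N_C=4, N_Y=6, L=13
Step 3: N_X=10, N_C=9, N_Y=14, L=33

Answer: 33


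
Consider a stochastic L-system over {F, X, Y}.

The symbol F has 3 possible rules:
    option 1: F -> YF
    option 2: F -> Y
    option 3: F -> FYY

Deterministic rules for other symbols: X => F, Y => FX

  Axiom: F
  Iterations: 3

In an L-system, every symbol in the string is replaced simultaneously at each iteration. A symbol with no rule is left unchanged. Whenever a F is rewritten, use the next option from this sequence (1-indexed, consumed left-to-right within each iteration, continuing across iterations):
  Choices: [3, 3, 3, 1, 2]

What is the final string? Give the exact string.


Answer: FYYFXFXYFFYF

Derivation:
Step 0: F
Step 1: FYY  (used choices [3])
Step 2: FYYFXFX  (used choices [3])
Step 3: FYYFXFXYFFYF  (used choices [3, 1, 2])


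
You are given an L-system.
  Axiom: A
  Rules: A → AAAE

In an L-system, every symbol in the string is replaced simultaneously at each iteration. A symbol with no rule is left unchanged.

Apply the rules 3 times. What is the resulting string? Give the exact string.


Answer: AAAEAAAEAAAEEAAAEAAAEAAAEEAAAEAAAEAAAEEE

Derivation:
Step 0: A
Step 1: AAAE
Step 2: AAAEAAAEAAAEE
Step 3: AAAEAAAEAAAEEAAAEAAAEAAAEEAAAEAAAEAAAEEE


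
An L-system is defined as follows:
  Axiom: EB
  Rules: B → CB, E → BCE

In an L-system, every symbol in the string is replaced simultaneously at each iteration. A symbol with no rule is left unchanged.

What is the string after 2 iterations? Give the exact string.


Answer: CBCBCECCB

Derivation:
Step 0: EB
Step 1: BCECB
Step 2: CBCBCECCB


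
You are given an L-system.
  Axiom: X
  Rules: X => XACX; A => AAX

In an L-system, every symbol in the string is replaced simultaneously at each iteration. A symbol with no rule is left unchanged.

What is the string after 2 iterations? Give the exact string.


Step 0: X
Step 1: XACX
Step 2: XACXAAXCXACX

Answer: XACXAAXCXACX


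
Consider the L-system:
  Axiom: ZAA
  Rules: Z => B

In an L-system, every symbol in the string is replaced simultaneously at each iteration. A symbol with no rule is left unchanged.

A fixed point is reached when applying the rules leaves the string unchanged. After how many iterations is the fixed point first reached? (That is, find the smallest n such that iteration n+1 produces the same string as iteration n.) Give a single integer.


Step 0: ZAA
Step 1: BAA
Step 2: BAA  (unchanged — fixed point at step 1)

Answer: 1


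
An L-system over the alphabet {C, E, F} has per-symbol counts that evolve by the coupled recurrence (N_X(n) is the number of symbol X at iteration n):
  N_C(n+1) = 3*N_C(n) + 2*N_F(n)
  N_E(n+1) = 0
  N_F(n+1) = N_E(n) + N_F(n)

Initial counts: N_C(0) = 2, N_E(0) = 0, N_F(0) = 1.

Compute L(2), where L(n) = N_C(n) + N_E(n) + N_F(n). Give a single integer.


Answer: 27

Derivation:
Step 0: N_C=2, N_E=0, N_F=1, L=3
Step 1: N_C=8, N_E=0, N_F=1, L=9
Step 2: N_C=26, N_E=0, N_F=1, L=27


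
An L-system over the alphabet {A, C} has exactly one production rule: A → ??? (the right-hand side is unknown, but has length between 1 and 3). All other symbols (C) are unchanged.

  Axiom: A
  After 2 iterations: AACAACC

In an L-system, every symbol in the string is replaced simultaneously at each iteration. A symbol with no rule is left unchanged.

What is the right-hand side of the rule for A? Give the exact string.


Answer: AAC

Derivation:
Trying A → AAC:
  Step 0: A
  Step 1: AAC
  Step 2: AACAACC
Matches the given result.


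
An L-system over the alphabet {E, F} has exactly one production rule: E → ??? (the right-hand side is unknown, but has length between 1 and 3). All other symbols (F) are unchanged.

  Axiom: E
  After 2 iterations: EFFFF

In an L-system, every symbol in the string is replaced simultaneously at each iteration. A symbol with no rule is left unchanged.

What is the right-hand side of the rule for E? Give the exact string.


Answer: EFF

Derivation:
Trying E → EFF:
  Step 0: E
  Step 1: EFF
  Step 2: EFFFF
Matches the given result.


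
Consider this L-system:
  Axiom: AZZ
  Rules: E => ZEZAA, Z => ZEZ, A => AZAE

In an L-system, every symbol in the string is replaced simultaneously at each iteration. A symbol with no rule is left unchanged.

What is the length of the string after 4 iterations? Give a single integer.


Answer: 548

Derivation:
Step 0: length = 3
Step 1: length = 10
Step 2: length = 38
Step 3: length = 144
Step 4: length = 548


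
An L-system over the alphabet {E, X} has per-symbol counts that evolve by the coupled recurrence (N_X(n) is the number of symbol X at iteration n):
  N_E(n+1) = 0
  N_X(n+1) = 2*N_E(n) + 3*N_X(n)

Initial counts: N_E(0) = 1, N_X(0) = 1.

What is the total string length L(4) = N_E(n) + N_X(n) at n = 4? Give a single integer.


Step 0: N_E=1, N_X=1, L=2
Step 1: N_E=0, N_X=5, L=5
Step 2: N_E=0, N_X=15, L=15
Step 3: N_E=0, N_X=45, L=45
Step 4: N_E=0, N_X=135, L=135

Answer: 135


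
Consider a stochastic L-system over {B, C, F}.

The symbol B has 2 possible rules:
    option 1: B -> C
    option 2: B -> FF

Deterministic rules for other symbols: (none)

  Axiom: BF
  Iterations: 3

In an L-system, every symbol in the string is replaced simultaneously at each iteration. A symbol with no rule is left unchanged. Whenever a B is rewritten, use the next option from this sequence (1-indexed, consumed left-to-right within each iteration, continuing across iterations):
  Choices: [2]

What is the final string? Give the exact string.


Answer: FFF

Derivation:
Step 0: BF
Step 1: FFF  (used choices [2])
Step 2: FFF  (used choices [])
Step 3: FFF  (used choices [])


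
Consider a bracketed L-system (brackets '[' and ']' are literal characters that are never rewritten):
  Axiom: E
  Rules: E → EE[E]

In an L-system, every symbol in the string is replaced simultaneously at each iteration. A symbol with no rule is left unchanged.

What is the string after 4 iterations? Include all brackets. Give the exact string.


Answer: EE[E]EE[E][EE[E]]EE[E]EE[E][EE[E]][EE[E]EE[E][EE[E]]]EE[E]EE[E][EE[E]]EE[E]EE[E][EE[E]][EE[E]EE[E][EE[E]]][EE[E]EE[E][EE[E]]EE[E]EE[E][EE[E]][EE[E]EE[E][EE[E]]]]

Derivation:
Step 0: E
Step 1: EE[E]
Step 2: EE[E]EE[E][EE[E]]
Step 3: EE[E]EE[E][EE[E]]EE[E]EE[E][EE[E]][EE[E]EE[E][EE[E]]]
Step 4: EE[E]EE[E][EE[E]]EE[E]EE[E][EE[E]][EE[E]EE[E][EE[E]]]EE[E]EE[E][EE[E]]EE[E]EE[E][EE[E]][EE[E]EE[E][EE[E]]][EE[E]EE[E][EE[E]]EE[E]EE[E][EE[E]][EE[E]EE[E][EE[E]]]]


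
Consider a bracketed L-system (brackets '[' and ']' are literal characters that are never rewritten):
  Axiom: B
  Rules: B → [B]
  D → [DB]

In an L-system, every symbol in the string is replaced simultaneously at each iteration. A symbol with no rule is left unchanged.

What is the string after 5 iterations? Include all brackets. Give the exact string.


Step 0: B
Step 1: [B]
Step 2: [[B]]
Step 3: [[[B]]]
Step 4: [[[[B]]]]
Step 5: [[[[[B]]]]]

Answer: [[[[[B]]]]]


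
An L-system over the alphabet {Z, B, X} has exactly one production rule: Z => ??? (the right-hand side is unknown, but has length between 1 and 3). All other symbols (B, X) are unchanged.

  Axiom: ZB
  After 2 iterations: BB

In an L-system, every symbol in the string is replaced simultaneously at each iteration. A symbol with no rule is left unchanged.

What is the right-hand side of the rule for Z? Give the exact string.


Answer: B

Derivation:
Trying Z => B:
  Step 0: ZB
  Step 1: BB
  Step 2: BB
Matches the given result.


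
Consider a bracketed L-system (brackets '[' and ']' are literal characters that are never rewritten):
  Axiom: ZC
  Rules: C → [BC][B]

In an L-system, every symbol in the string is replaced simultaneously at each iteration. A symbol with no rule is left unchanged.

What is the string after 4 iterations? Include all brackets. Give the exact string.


Answer: Z[B[B[B[BC][B]][B]][B]][B]

Derivation:
Step 0: ZC
Step 1: Z[BC][B]
Step 2: Z[B[BC][B]][B]
Step 3: Z[B[B[BC][B]][B]][B]
Step 4: Z[B[B[B[BC][B]][B]][B]][B]


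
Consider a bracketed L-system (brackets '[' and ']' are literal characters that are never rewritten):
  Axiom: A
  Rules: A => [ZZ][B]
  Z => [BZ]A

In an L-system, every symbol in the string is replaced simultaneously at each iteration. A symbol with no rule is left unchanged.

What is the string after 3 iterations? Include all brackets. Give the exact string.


Answer: [[B[BZ]A][ZZ][B][B[BZ]A][ZZ][B]][B]

Derivation:
Step 0: A
Step 1: [ZZ][B]
Step 2: [[BZ]A[BZ]A][B]
Step 3: [[B[BZ]A][ZZ][B][B[BZ]A][ZZ][B]][B]


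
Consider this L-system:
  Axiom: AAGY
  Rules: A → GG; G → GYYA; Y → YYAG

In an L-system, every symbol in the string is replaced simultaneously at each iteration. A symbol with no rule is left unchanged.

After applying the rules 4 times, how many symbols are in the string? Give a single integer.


Step 0: length = 4
Step 1: length = 12
Step 2: length = 44
Step 3: length = 156
Step 4: length = 556

Answer: 556


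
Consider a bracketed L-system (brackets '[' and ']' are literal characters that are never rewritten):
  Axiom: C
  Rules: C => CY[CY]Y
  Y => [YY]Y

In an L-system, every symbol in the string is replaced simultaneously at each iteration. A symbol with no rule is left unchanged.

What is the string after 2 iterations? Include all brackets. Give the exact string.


Step 0: C
Step 1: CY[CY]Y
Step 2: CY[CY]Y[YY]Y[CY[CY]Y[YY]Y][YY]Y

Answer: CY[CY]Y[YY]Y[CY[CY]Y[YY]Y][YY]Y


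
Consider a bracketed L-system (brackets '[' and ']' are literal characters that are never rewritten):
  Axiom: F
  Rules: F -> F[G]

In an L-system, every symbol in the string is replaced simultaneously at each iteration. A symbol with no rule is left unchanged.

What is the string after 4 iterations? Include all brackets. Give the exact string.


Step 0: F
Step 1: F[G]
Step 2: F[G][G]
Step 3: F[G][G][G]
Step 4: F[G][G][G][G]

Answer: F[G][G][G][G]


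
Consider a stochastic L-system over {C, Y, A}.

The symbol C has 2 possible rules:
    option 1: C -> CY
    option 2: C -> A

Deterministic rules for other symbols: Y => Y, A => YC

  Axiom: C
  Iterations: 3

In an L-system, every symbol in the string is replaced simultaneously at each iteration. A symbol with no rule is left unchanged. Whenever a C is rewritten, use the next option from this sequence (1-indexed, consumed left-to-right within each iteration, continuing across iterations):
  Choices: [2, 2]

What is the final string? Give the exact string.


Step 0: C
Step 1: A  (used choices [2])
Step 2: YC  (used choices [])
Step 3: YA  (used choices [2])

Answer: YA
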